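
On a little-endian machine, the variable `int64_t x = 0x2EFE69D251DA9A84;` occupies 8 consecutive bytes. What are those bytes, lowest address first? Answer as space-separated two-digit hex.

84 9A DA 51 D2 69 FE 2E

Split into bytes (most-significant first): 2E FE 69 D2 51 DA 9A 84.
Little-endian: lowest address holds the least-significant byte.
So at ascending addresses the bytes are 84 9A DA 51 D2 69 FE 2E.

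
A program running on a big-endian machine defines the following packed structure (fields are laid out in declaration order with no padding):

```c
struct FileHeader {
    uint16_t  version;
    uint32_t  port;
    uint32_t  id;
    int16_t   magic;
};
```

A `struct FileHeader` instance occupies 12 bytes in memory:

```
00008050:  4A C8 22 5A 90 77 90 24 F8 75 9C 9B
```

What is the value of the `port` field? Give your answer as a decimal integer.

`port` follows `version` (2 bytes), so it starts at byte offset 2 and occupies 4 bytes.
Bytes at offsets 2..5: 22 5A 90 77.
In big-endian order the high byte comes first in memory.
The bytes are already most-significant first: 0x225A9077.
0x225A9077 = 576360567.

576360567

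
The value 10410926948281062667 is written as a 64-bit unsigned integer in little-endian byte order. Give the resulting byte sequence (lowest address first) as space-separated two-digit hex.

0B 95 D5 66 E6 0A 7B 90

10410926948281062667 in hexadecimal, padded to 64 bits, is 0x907B0AE666D5950B.
Split into bytes (most-significant first): 90 7B 0A E6 66 D5 95 0B.
In little-endian order the low byte comes first in memory.
So at ascending addresses the bytes are 0B 95 D5 66 E6 0A 7B 90.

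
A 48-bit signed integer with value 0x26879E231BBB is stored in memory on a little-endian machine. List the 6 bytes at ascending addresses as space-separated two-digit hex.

Split into bytes (most-significant first): 26 87 9E 23 1B BB.
Little-endian: lowest address holds the least-significant byte.
So at ascending addresses the bytes are BB 1B 23 9E 87 26.

BB 1B 23 9E 87 26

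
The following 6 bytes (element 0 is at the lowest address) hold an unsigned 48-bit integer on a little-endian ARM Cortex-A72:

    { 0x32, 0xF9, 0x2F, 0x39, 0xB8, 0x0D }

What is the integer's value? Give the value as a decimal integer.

Little-endian: lowest address holds the least-significant byte.
Reassemble most-significant byte first: 0D B8 39 2F F9 32 → 0x0DB8392FF932.
0x0DB8392FF932 = 15084884588850.

15084884588850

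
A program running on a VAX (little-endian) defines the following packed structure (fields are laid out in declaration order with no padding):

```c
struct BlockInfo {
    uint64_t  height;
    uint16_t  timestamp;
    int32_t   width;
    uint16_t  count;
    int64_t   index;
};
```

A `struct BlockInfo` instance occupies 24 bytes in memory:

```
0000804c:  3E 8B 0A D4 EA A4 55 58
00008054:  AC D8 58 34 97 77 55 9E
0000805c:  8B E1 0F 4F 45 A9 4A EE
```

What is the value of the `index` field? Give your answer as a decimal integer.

-1276021429261835893

`index` follows `height` (8 B), `timestamp` (2 B), `width` (4 B), `count` (2 B), so it starts at offset 8 + 2 + 4 + 2 = 16 and occupies 8 bytes.
Bytes at offsets 16..23: 8B E1 0F 4F 45 A9 4A EE.
In little-endian order the low byte comes first in memory.
Reassemble most-significant byte first: EE 4A A9 45 4F 0F E1 8B → 0xEE4AA9454F0FE18B.
Top bit is set, so as a signed 64-bit value this is 0xEE4AA9454F0FE18B − 2^64 = -1276021429261835893.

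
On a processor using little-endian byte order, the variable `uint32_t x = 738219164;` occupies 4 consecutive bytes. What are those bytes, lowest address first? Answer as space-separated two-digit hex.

9C 54 00 2C

738219164 in hexadecimal, padded to 32 bits, is 0x2C00549C.
Split into bytes (most-significant first): 2C 00 54 9C.
Little-endian stores the least-significant byte at the lowest address.
So at ascending addresses the bytes are 9C 54 00 2C.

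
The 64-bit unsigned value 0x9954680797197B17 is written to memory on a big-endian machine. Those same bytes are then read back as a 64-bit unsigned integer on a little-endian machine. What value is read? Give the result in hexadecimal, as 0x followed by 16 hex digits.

Stored big-endian, the bytes at ascending addresses are 99 54 68 07 97 19 7B 17.
Read back as little-endian, the first byte is least significant, giving 0x177B199707685499.

0x177B199707685499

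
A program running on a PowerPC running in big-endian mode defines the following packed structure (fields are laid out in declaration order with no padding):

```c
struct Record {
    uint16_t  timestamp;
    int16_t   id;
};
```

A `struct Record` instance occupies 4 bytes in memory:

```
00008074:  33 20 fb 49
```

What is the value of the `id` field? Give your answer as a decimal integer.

-1207

`id` follows `timestamp` (2 bytes), so it starts at byte offset 2 and occupies 2 bytes.
Bytes at offsets 2..3: FB 49.
Big-endian stores the most-significant byte at the lowest address.
The bytes are already most-significant first: 0xFB49.
Top bit is set, so as a signed 16-bit value this is 0xFB49 − 2^16 = -1207.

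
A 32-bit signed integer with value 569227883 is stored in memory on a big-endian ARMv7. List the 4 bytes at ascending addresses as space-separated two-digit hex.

21 ED BA 6B

569227883 in hexadecimal, padded to 32 bits, is 0x21EDBA6B.
Split into bytes (most-significant first): 21 ED BA 6B.
Big-endian stores the most-significant byte at the lowest address.
So the memory order matches the most-significant-first order: 21 ED BA 6B.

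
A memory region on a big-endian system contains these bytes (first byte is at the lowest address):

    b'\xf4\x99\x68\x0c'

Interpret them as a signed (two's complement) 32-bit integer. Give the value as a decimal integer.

-191272948

In big-endian order the high byte comes first in memory.
The bytes are already most-significant first: 0xF499680C.
Top bit is set, so as a signed 32-bit value this is 0xF499680C − 2^32 = -191272948.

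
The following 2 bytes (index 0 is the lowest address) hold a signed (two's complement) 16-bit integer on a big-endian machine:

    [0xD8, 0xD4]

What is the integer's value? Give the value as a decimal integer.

In big-endian order the high byte comes first in memory.
The bytes are already most-significant first: 0xD8D4.
Top bit is set, so as a signed 16-bit value this is 0xD8D4 − 2^16 = -10028.

-10028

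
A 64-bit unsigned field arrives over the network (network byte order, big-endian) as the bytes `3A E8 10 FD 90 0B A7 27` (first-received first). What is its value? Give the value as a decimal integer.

In big-endian order the high byte comes first in memory.
The bytes are already most-significant first: 0x3AE810FD900BA727.
0x3AE810FD900BA727 = 4244661330026145575.

4244661330026145575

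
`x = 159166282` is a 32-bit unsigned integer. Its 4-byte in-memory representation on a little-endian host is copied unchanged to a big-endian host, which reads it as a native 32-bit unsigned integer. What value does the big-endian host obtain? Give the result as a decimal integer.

1253014537

159166282 in 32-bit hexadecimal is 0x097CAF4A.
Stored little-endian, the bytes at ascending addresses are 4A AF 7C 09.
Read back as big-endian, the last byte is least significant, giving 0x4AAF7C09.
0x4AAF7C09 = 1253014537.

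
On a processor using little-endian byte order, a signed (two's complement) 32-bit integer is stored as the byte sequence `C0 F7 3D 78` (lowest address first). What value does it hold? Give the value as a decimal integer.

2017327040

Little-endian: lowest address holds the least-significant byte.
Reassemble most-significant byte first: 78 3D F7 C0 → 0x783DF7C0.
0x783DF7C0 = 2017327040.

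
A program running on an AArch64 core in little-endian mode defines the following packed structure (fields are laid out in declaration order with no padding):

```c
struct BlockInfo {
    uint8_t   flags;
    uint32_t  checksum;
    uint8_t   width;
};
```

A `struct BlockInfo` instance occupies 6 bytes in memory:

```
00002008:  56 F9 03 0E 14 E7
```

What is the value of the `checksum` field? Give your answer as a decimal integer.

336462841

`checksum` follows `flags` (1 byte), so it starts at byte offset 1 and occupies 4 bytes.
Bytes at offsets 1..4: F9 03 0E 14.
Little-endian: lowest address holds the least-significant byte.
Reassemble most-significant byte first: 14 0E 03 F9 → 0x140E03F9.
0x140E03F9 = 336462841.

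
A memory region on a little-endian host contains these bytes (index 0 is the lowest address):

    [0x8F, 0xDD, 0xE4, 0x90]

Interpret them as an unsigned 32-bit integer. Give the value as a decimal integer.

2430918031

Little-endian: lowest address holds the least-significant byte.
Reassemble most-significant byte first: 90 E4 DD 8F → 0x90E4DD8F.
0x90E4DD8F = 2430918031.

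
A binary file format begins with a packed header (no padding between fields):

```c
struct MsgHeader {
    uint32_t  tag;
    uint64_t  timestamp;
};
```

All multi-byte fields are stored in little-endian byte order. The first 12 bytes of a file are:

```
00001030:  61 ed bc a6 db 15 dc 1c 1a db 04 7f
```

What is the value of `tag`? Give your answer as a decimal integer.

2797399393

`tag` is the first field, at byte offset 0, occupying 4 bytes.
Bytes at offsets 0..3: 61 ED BC A6.
Little-endian stores the least-significant byte at the lowest address.
Reassemble most-significant byte first: A6 BC ED 61 → 0xA6BCED61.
0xA6BCED61 = 2797399393.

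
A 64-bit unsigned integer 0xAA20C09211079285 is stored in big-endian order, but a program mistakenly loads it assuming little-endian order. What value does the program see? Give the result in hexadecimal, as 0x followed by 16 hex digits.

0x8592071192C020AA

Stored big-endian, the bytes at ascending addresses are AA 20 C0 92 11 07 92 85.
Read back as little-endian, the first byte is least significant, giving 0x8592071192C020AA.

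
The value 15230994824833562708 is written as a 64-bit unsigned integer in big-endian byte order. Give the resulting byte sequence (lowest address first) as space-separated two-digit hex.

D3 5F 5D 18 8E 04 78 54

15230994824833562708 in hexadecimal, padded to 64 bits, is 0xD35F5D188E047854.
Split into bytes (most-significant first): D3 5F 5D 18 8E 04 78 54.
In big-endian order the high byte comes first in memory.
So the memory order matches the most-significant-first order: D3 5F 5D 18 8E 04 78 54.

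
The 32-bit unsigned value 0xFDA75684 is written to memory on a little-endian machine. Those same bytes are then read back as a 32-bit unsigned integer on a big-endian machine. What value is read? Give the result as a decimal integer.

Stored little-endian, the bytes at ascending addresses are 84 56 A7 FD.
Read back as big-endian, the last byte is least significant, giving 0x8456A7FD.
0x8456A7FD = 2220271613.

2220271613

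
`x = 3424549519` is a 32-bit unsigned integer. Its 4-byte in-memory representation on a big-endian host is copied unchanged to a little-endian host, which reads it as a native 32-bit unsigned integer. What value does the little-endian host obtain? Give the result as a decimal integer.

2407145164

3424549519 in 32-bit hexadecimal is 0xCC1E7A8F.
Stored big-endian, the bytes at ascending addresses are CC 1E 7A 8F.
Read back as little-endian, the first byte is least significant, giving 0x8F7A1ECC.
0x8F7A1ECC = 2407145164.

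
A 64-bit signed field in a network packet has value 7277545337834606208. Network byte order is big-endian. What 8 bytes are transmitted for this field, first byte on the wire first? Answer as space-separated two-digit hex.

64 FF 08 ED 3A 6E 8E 80

7277545337834606208 in hexadecimal, padded to 64 bits, is 0x64FF08ED3A6E8E80.
Split into bytes (most-significant first): 64 FF 08 ED 3A 6E 8E 80.
In big-endian order the high byte comes first in memory.
So the memory order matches the most-significant-first order: 64 FF 08 ED 3A 6E 8E 80.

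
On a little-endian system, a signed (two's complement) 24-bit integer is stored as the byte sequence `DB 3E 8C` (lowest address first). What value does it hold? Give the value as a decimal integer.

-7586085

Little-endian stores the least-significant byte at the lowest address.
Reassemble most-significant byte first: 8C 3E DB → 0x8C3EDB.
Top bit is set, so as a signed 24-bit value this is 0x8C3EDB − 2^24 = -7586085.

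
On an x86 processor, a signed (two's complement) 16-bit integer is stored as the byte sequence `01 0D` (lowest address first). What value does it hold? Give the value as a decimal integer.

Little-endian: lowest address holds the least-significant byte.
Reassemble most-significant byte first: 0D 01 → 0x0D01.
0x0D01 = 3329.

3329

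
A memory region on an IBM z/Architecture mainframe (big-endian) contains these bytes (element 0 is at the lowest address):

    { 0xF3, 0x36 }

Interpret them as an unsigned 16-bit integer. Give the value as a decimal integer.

Big-endian: lowest address holds the most-significant byte.
The bytes are already most-significant first: 0xF336.
0xF336 = 62262.

62262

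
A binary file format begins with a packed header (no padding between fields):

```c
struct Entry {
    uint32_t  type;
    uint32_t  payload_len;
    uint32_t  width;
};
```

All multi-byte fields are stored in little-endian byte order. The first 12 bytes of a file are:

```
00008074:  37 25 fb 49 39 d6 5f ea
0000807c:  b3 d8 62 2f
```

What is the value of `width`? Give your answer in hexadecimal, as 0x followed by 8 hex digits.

`width` follows `type` (4 B), `payload_len` (4 B), so it starts at offset 4 + 4 = 8 and occupies 4 bytes.
Bytes at offsets 8..11: B3 D8 62 2F.
Little-endian stores the least-significant byte at the lowest address.
Reassemble most-significant byte first: 2F 62 D8 B3 → 0x2F62D8B3.

0x2F62D8B3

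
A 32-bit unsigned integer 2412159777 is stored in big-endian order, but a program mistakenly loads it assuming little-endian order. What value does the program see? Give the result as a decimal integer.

2412159777 in 32-bit hexadecimal is 0x8FC6A321.
Stored big-endian, the bytes at ascending addresses are 8F C6 A3 21.
Read back as little-endian, the first byte is least significant, giving 0x21A3C68F.
0x21A3C68F = 564381327.

564381327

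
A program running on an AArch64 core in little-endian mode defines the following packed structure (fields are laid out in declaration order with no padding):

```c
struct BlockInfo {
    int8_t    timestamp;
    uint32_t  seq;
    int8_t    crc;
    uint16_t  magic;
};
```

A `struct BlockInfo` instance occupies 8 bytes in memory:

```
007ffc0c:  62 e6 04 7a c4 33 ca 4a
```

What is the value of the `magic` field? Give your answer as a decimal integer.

`magic` follows `timestamp` (1 B), `seq` (4 B), `crc` (1 B), so it starts at offset 1 + 4 + 1 = 6 and occupies 2 bytes.
Bytes at offsets 6..7: CA 4A.
Little-endian: lowest address holds the least-significant byte.
Reassemble most-significant byte first: 4A CA → 0x4ACA.
0x4ACA = 19146.

19146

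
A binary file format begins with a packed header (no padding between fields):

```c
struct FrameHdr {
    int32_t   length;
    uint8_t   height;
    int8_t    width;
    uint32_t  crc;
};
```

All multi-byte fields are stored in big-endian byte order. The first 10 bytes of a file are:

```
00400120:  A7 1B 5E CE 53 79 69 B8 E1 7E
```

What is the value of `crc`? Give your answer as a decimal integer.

`crc` follows `length` (4 B), `height` (1 B), `width` (1 B), so it starts at offset 4 + 1 + 1 = 6 and occupies 4 bytes.
Bytes at offsets 6..9: 69 B8 E1 7E.
Big-endian: lowest address holds the most-significant byte.
The bytes are already most-significant first: 0x69B8E17E.
0x69B8E17E = 1773724030.

1773724030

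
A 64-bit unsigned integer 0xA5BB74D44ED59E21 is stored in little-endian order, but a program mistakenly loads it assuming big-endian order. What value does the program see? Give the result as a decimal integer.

2422608184120490917

Stored little-endian, the bytes at ascending addresses are 21 9E D5 4E D4 74 BB A5.
Read back as big-endian, the last byte is least significant, giving 0x219ED54ED474BBA5.
0x219ED54ED474BBA5 = 2422608184120490917.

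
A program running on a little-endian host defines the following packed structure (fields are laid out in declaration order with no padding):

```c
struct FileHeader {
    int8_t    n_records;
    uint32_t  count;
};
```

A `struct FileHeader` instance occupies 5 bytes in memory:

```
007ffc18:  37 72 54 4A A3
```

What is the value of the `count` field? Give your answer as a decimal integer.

2739557490

`count` follows `n_records` (1 byte), so it starts at byte offset 1 and occupies 4 bytes.
Bytes at offsets 1..4: 72 54 4A A3.
Little-endian stores the least-significant byte at the lowest address.
Reassemble most-significant byte first: A3 4A 54 72 → 0xA34A5472.
0xA34A5472 = 2739557490.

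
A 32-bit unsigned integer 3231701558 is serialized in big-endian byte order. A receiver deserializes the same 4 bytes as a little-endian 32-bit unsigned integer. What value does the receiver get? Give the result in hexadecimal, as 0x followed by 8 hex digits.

0x36DA9FC0

3231701558 in 32-bit hexadecimal is 0xC09FDA36.
Stored big-endian, the bytes at ascending addresses are C0 9F DA 36.
Read back as little-endian, the first byte is least significant, giving 0x36DA9FC0.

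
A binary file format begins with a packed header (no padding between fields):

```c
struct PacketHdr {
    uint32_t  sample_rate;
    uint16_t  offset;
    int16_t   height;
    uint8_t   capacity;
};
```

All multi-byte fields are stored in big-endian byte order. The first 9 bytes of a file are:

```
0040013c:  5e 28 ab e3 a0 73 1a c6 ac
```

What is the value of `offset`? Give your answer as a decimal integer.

41075

`offset` follows `sample_rate` (4 bytes), so it starts at byte offset 4 and occupies 2 bytes.
Bytes at offsets 4..5: A0 73.
In big-endian order the high byte comes first in memory.
The bytes are already most-significant first: 0xA073.
0xA073 = 41075.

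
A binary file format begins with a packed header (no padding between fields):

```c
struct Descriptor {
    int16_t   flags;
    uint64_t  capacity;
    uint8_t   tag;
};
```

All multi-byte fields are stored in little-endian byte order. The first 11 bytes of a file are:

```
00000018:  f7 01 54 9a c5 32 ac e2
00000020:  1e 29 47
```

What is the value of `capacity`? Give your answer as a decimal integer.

2963054834070428244

`capacity` follows `flags` (2 bytes), so it starts at byte offset 2 and occupies 8 bytes.
Bytes at offsets 2..9: 54 9A C5 32 AC E2 1E 29.
Little-endian: lowest address holds the least-significant byte.
Reassemble most-significant byte first: 29 1E E2 AC 32 C5 9A 54 → 0x291EE2AC32C59A54.
0x291EE2AC32C59A54 = 2963054834070428244.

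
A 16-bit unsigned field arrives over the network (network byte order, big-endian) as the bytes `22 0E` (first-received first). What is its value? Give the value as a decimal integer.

Big-endian: lowest address holds the most-significant byte.
The bytes are already most-significant first: 0x220E.
0x220E = 8718.

8718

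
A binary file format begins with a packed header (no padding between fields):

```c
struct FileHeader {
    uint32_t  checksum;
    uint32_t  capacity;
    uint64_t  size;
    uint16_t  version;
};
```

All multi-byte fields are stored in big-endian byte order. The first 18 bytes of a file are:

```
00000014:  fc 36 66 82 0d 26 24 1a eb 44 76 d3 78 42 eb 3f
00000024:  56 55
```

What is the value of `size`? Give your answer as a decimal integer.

16952805547957218111

`size` follows `checksum` (4 B), `capacity` (4 B), so it starts at offset 4 + 4 = 8 and occupies 8 bytes.
Bytes at offsets 8..15: EB 44 76 D3 78 42 EB 3F.
In big-endian order the high byte comes first in memory.
The bytes are already most-significant first: 0xEB4476D37842EB3F.
0xEB4476D37842EB3F = 16952805547957218111.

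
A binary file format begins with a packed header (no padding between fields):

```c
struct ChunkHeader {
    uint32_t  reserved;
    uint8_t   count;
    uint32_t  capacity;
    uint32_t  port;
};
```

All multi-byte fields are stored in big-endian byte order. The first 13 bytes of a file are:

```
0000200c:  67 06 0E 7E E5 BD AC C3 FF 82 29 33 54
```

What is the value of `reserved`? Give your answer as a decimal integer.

1728450174

`reserved` is the first field, at byte offset 0, occupying 4 bytes.
Bytes at offsets 0..3: 67 06 0E 7E.
Big-endian stores the most-significant byte at the lowest address.
The bytes are already most-significant first: 0x67060E7E.
0x67060E7E = 1728450174.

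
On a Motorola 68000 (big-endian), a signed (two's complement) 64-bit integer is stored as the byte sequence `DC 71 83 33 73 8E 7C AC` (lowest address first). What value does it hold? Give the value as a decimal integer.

-2562122455991812948

Big-endian stores the most-significant byte at the lowest address.
The bytes are already most-significant first: 0xDC718333738E7CAC.
Top bit is set, so as a signed 64-bit value this is 0xDC718333738E7CAC − 2^64 = -2562122455991812948.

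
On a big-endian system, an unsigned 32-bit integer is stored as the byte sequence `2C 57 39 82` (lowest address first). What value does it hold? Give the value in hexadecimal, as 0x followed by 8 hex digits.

0x2C573982

Big-endian stores the most-significant byte at the lowest address.
The bytes are already most-significant first: 0x2C573982.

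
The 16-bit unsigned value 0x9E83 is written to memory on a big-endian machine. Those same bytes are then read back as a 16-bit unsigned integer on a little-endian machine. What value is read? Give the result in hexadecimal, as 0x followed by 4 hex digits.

Stored big-endian, the bytes at ascending addresses are 9E 83.
Read back as little-endian, the first byte is least significant, giving 0x839E.

0x839E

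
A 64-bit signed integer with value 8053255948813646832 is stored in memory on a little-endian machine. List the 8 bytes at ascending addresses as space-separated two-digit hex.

8053255948813646832 in hexadecimal, padded to 64 bits, is 0x6FC2E99E1256BBF0.
Split into bytes (most-significant first): 6F C2 E9 9E 12 56 BB F0.
In little-endian order the low byte comes first in memory.
So at ascending addresses the bytes are F0 BB 56 12 9E E9 C2 6F.

F0 BB 56 12 9E E9 C2 6F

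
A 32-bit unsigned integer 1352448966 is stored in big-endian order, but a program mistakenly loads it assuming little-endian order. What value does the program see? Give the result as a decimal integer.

3334184016

1352448966 in 32-bit hexadecimal is 0x509CBBC6.
Stored big-endian, the bytes at ascending addresses are 50 9C BB C6.
Read back as little-endian, the first byte is least significant, giving 0xC6BB9C50.
0xC6BB9C50 = 3334184016.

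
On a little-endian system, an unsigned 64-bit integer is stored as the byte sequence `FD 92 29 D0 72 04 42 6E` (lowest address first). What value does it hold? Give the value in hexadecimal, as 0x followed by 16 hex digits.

0x6E420472D02992FD

Little-endian stores the least-significant byte at the lowest address.
Reassemble most-significant byte first: 6E 42 04 72 D0 29 92 FD → 0x6E420472D02992FD.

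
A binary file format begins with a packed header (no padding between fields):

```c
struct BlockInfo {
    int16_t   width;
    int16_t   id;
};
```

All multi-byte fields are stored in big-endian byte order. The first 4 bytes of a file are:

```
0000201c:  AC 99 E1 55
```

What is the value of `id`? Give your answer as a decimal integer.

-7851

`id` follows `width` (2 bytes), so it starts at byte offset 2 and occupies 2 bytes.
Bytes at offsets 2..3: E1 55.
Big-endian stores the most-significant byte at the lowest address.
The bytes are already most-significant first: 0xE155.
Top bit is set, so as a signed 16-bit value this is 0xE155 − 2^16 = -7851.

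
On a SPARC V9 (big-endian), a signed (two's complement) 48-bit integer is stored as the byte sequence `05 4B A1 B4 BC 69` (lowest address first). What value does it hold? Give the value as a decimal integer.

5822393662569

Big-endian stores the most-significant byte at the lowest address.
The bytes are already most-significant first: 0x054BA1B4BC69.
0x054BA1B4BC69 = 5822393662569.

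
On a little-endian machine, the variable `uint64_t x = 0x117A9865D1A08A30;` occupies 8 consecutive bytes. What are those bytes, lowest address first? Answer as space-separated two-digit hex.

30 8A A0 D1 65 98 7A 11

Split into bytes (most-significant first): 11 7A 98 65 D1 A0 8A 30.
Little-endian: lowest address holds the least-significant byte.
So at ascending addresses the bytes are 30 8A A0 D1 65 98 7A 11.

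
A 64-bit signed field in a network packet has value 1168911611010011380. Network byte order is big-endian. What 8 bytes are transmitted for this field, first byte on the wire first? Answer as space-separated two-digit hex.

1168911611010011380 in hexadecimal, padded to 64 bits, is 0x1038CEEAC414D0F4.
Split into bytes (most-significant first): 10 38 CE EA C4 14 D0 F4.
Big-endian stores the most-significant byte at the lowest address.
So the memory order matches the most-significant-first order: 10 38 CE EA C4 14 D0 F4.

10 38 CE EA C4 14 D0 F4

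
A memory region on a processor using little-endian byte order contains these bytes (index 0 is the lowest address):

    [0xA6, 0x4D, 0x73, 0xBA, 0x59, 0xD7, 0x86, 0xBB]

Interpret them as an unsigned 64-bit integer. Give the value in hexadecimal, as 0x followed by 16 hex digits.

Little-endian stores the least-significant byte at the lowest address.
Reassemble most-significant byte first: BB 86 D7 59 BA 73 4D A6 → 0xBB86D759BA734DA6.

0xBB86D759BA734DA6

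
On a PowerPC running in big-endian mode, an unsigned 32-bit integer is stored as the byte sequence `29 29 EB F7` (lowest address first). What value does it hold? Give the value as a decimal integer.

In big-endian order the high byte comes first in memory.
The bytes are already most-significant first: 0x2929EBF7.
0x2929EBF7 = 690613239.

690613239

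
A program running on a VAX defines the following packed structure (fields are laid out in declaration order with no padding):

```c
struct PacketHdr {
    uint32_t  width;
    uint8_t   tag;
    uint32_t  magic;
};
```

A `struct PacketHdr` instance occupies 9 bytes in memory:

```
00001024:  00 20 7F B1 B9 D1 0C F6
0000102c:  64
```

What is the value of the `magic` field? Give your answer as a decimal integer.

`magic` follows `width` (4 B), `tag` (1 B), so it starts at offset 4 + 1 = 5 and occupies 4 bytes.
Bytes at offsets 5..8: D1 0C F6 64.
Little-endian stores the least-significant byte at the lowest address.
Reassemble most-significant byte first: 64 F6 0C D1 → 0x64F60CD1.
0x64F60CD1 = 1693846737.

1693846737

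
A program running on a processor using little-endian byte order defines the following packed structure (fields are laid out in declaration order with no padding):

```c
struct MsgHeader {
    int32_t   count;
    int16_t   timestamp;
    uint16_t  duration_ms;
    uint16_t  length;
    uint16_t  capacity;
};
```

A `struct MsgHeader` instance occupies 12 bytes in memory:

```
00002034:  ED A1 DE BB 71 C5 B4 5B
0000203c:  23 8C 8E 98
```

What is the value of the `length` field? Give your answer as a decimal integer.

35875

`length` follows `count` (4 B), `timestamp` (2 B), `duration_ms` (2 B), so it starts at offset 4 + 2 + 2 = 8 and occupies 2 bytes.
Bytes at offsets 8..9: 23 8C.
In little-endian order the low byte comes first in memory.
Reassemble most-significant byte first: 8C 23 → 0x8C23.
0x8C23 = 35875.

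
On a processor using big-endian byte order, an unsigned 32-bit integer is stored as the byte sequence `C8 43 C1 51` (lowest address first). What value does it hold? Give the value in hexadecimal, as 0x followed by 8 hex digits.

In big-endian order the high byte comes first in memory.
The bytes are already most-significant first: 0xC843C151.

0xC843C151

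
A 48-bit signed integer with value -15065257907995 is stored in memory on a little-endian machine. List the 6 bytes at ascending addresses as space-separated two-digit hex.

E5 68 A7 58 4C F2

Two's complement of -15065257907995 in 48 bits: 15065257907995 = 0x0DB3A758971B; invert → 0xF24C58A768E4; add 1 → 0xF24C58A768E5.
Split into bytes (most-significant first): F2 4C 58 A7 68 E5.
Little-endian: lowest address holds the least-significant byte.
So at ascending addresses the bytes are E5 68 A7 58 4C F2.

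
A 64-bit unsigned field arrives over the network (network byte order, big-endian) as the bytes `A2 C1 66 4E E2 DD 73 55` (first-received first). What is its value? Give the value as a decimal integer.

In big-endian order the high byte comes first in memory.
The bytes are already most-significant first: 0xA2C1664EE2DD7355.
0xA2C1664EE2DD7355 = 11727767393649128277.

11727767393649128277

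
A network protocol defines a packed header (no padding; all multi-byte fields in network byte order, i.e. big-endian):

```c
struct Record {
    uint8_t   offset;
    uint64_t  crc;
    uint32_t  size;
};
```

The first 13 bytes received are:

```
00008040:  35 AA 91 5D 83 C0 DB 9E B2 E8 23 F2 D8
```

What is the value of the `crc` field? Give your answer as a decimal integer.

`crc` follows `offset` (1 byte), so it starts at byte offset 1 and occupies 8 bytes.
Bytes at offsets 1..8: AA 91 5D 83 C0 DB 9E B2.
In big-endian order the high byte comes first in memory.
The bytes are already most-significant first: 0xAA915D83C0DB9EB2.
0xAA915D83C0DB9EB2 = 12290707678528511666.

12290707678528511666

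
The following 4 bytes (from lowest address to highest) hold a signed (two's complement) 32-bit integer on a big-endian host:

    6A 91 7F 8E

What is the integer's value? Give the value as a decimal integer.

In big-endian order the high byte comes first in memory.
The bytes are already most-significant first: 0x6A917F8E.
0x6A917F8E = 1787920270.

1787920270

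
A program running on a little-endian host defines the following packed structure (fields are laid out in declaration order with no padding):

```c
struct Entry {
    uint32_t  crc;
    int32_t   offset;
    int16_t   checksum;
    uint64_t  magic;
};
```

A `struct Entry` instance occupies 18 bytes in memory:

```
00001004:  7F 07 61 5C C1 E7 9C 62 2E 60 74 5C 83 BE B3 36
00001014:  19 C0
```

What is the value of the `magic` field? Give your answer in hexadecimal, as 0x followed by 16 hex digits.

`magic` follows `crc` (4 B), `offset` (4 B), `checksum` (2 B), so it starts at offset 4 + 4 + 2 = 10 and occupies 8 bytes.
Bytes at offsets 10..17: 74 5C 83 BE B3 36 19 C0.
Little-endian stores the least-significant byte at the lowest address.
Reassemble most-significant byte first: C0 19 36 B3 BE 83 5C 74 → 0xC01936B3BE835C74.

0xC01936B3BE835C74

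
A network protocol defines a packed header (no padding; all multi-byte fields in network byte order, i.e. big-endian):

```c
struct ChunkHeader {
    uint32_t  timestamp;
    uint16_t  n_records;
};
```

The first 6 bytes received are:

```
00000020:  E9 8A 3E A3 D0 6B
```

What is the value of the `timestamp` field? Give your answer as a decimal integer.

`timestamp` is the first field, at byte offset 0, occupying 4 bytes.
Bytes at offsets 0..3: E9 8A 3E A3.
In big-endian order the high byte comes first in memory.
The bytes are already most-significant first: 0xE98A3EA3.
0xE98A3EA3 = 3918151331.

3918151331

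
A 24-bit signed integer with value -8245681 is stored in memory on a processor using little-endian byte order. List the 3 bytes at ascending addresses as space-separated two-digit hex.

4F 2E 82

Two's complement of -8245681 in 24 bits: 8245681 = 0x7DD1B1; invert → 0x822E4E; add 1 → 0x822E4F.
Split into bytes (most-significant first): 82 2E 4F.
In little-endian order the low byte comes first in memory.
So at ascending addresses the bytes are 4F 2E 82.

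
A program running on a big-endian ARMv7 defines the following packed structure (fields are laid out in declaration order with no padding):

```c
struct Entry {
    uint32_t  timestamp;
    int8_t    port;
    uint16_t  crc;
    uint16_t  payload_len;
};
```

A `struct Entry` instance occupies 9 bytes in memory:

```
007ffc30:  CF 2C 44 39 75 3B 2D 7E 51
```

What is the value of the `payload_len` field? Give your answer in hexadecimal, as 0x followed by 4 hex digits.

`payload_len` follows `timestamp` (4 B), `port` (1 B), `crc` (2 B), so it starts at offset 4 + 1 + 2 = 7 and occupies 2 bytes.
Bytes at offsets 7..8: 7E 51.
Big-endian: lowest address holds the most-significant byte.
The bytes are already most-significant first: 0x7E51.

0x7E51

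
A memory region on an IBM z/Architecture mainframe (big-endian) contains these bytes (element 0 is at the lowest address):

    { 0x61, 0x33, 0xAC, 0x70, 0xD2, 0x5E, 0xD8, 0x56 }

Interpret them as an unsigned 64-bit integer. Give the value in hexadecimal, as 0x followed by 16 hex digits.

Big-endian stores the most-significant byte at the lowest address.
The bytes are already most-significant first: 0x6133AC70D25ED856.

0x6133AC70D25ED856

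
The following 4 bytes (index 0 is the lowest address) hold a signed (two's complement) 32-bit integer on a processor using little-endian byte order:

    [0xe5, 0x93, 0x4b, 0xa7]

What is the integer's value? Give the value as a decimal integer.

-1488219163

Little-endian: lowest address holds the least-significant byte.
Reassemble most-significant byte first: A7 4B 93 E5 → 0xA74B93E5.
Top bit is set, so as a signed 32-bit value this is 0xA74B93E5 − 2^32 = -1488219163.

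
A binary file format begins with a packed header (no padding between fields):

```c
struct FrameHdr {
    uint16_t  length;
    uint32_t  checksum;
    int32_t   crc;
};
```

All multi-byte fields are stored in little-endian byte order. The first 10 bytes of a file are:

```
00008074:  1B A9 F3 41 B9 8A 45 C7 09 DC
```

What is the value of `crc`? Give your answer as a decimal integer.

-603338939

`crc` follows `length` (2 B), `checksum` (4 B), so it starts at offset 2 + 4 = 6 and occupies 4 bytes.
Bytes at offsets 6..9: 45 C7 09 DC.
Little-endian stores the least-significant byte at the lowest address.
Reassemble most-significant byte first: DC 09 C7 45 → 0xDC09C745.
Top bit is set, so as a signed 32-bit value this is 0xDC09C745 − 2^32 = -603338939.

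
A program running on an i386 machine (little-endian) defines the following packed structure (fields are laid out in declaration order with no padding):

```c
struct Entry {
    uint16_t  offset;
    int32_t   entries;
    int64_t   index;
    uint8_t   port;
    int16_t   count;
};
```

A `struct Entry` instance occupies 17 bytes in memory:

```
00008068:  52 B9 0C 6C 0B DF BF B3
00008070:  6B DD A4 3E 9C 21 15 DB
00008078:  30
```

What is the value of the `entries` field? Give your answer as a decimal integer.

`entries` follows `offset` (2 bytes), so it starts at byte offset 2 and occupies 4 bytes.
Bytes at offsets 2..5: 0C 6C 0B DF.
Little-endian: lowest address holds the least-significant byte.
Reassemble most-significant byte first: DF 0B 6C 0C → 0xDF0B6C0C.
Top bit is set, so as a signed 32-bit value this is 0xDF0B6C0C − 2^32 = -552899572.

-552899572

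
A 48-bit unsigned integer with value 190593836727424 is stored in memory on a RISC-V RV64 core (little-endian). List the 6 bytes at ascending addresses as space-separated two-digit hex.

80 3C EF 15 58 AD

190593836727424 in hexadecimal, padded to 48 bits, is 0xAD5815EF3C80.
Split into bytes (most-significant first): AD 58 15 EF 3C 80.
Little-endian: lowest address holds the least-significant byte.
So at ascending addresses the bytes are 80 3C EF 15 58 AD.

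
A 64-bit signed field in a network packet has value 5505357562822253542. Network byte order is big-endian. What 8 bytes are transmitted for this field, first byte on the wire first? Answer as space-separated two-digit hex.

5505357562822253542 in hexadecimal, padded to 64 bits, is 0x4C66F588E587DBE6.
Split into bytes (most-significant first): 4C 66 F5 88 E5 87 DB E6.
In big-endian order the high byte comes first in memory.
So the memory order matches the most-significant-first order: 4C 66 F5 88 E5 87 DB E6.

4C 66 F5 88 E5 87 DB E6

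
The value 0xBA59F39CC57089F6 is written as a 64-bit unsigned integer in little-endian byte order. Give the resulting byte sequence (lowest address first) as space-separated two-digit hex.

F6 89 70 C5 9C F3 59 BA

Split into bytes (most-significant first): BA 59 F3 9C C5 70 89 F6.
In little-endian order the low byte comes first in memory.
So at ascending addresses the bytes are F6 89 70 C5 9C F3 59 BA.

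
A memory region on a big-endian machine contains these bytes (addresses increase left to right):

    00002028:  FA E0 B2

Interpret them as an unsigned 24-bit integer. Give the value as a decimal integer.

16441522

In big-endian order the high byte comes first in memory.
The bytes are already most-significant first: 0xFAE0B2.
0xFAE0B2 = 16441522.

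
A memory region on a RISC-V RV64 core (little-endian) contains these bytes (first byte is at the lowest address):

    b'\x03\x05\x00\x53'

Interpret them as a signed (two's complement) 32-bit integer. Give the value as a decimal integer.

1392510211

Little-endian stores the least-significant byte at the lowest address.
Reassemble most-significant byte first: 53 00 05 03 → 0x53000503.
0x53000503 = 1392510211.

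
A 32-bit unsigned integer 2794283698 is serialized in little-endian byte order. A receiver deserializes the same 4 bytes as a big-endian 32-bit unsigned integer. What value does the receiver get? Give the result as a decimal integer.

2794283698 in 32-bit hexadecimal is 0xA68D62B2.
Stored little-endian, the bytes at ascending addresses are B2 62 8D A6.
Read back as big-endian, the last byte is least significant, giving 0xB2628DA6.
0xB2628DA6 = 2992803238.

2992803238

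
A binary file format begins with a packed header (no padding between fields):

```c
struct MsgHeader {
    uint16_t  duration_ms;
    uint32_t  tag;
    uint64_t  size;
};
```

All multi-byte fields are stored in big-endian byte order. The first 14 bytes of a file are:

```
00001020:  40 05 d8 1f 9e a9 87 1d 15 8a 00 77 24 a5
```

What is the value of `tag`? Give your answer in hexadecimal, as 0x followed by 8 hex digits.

`tag` follows `duration_ms` (2 bytes), so it starts at byte offset 2 and occupies 4 bytes.
Bytes at offsets 2..5: D8 1F 9E A9.
In big-endian order the high byte comes first in memory.
The bytes are already most-significant first: 0xD81F9EA9.

0xD81F9EA9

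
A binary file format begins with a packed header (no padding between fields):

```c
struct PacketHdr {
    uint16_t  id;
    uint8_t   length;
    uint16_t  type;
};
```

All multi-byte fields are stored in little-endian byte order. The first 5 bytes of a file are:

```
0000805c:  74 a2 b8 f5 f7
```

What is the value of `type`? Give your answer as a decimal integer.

63477

`type` follows `id` (2 B), `length` (1 B), so it starts at offset 2 + 1 = 3 and occupies 2 bytes.
Bytes at offsets 3..4: F5 F7.
Little-endian: lowest address holds the least-significant byte.
Reassemble most-significant byte first: F7 F5 → 0xF7F5.
0xF7F5 = 63477.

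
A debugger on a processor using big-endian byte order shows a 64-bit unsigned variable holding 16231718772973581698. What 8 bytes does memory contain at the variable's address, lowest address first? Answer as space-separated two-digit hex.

16231718772973581698 in hexadecimal, padded to 64 bits, is 0xE142A63985213582.
Split into bytes (most-significant first): E1 42 A6 39 85 21 35 82.
Big-endian: lowest address holds the most-significant byte.
So the memory order matches the most-significant-first order: E1 42 A6 39 85 21 35 82.

E1 42 A6 39 85 21 35 82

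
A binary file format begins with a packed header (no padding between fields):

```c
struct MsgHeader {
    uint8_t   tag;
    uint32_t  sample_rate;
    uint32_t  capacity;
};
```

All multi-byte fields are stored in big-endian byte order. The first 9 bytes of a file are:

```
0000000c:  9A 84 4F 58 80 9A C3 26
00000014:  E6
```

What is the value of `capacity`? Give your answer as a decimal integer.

`capacity` follows `tag` (1 B), `sample_rate` (4 B), so it starts at offset 1 + 4 = 5 and occupies 4 bytes.
Bytes at offsets 5..8: 9A C3 26 E6.
In big-endian order the high byte comes first in memory.
The bytes are already most-significant first: 0x9AC326E6.
0x9AC326E6 = 2596480742.

2596480742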